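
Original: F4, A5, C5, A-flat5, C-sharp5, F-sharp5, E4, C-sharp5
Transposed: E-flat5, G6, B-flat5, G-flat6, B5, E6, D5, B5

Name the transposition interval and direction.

up a minor seventh

Take the first pair: F4 → Eb5. F to E spans 7 letter names, so the interval is some kind of seventh.
F4 to Eb5 is 10 semitones, which makes it a minor seventh; the second version is higher, so the direction is up.
Checking another pair — C#5 → B5 — gives the same interval.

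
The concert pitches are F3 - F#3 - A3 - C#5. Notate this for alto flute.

Bb3 B3 D4 F#5

The alto flute sounds a perfect fourth below written, so the written part must be a perfect fourth above concert — transpose each note up.
F3 becomes Bb3
F#3 becomes B3
A3 becomes D4
C#5 becomes F#5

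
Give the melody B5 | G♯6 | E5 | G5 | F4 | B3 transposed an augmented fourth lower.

B5 to F5
G#6 to D6
E5 to Bb4
G5 to Db5
F4 to Cb4
B3 to F3

F5 D6 Bb4 Db5 Cb4 F3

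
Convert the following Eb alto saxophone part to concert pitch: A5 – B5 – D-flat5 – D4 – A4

The Eb alto saxophone sounds a major sixth below written, so transpose each written note down a major sixth.
A5 gives C5
B5 gives D5
Db5 gives Fb4
D4 gives F3
A4 gives C4

C5 D5 Fb4 F3 C4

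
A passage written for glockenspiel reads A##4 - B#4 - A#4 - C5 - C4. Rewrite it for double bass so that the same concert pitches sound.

First find concert pitch: the glockenspiel sounds a perfect fifteenth above written, so A##4 B#4 A#4 C5 C4 sounds A##6 B#6 A#6 C7 C6.
Then write for double bass: it sounds a perfect octave below written, so the part must be a perfect octave above concert.
A##6 → A##7
B#6 → B#7
A#6 → A#7
C7 → C8
C6 → C7

A##7 B#7 A#7 C8 C7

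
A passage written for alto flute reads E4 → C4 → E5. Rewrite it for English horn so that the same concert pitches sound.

First find concert pitch: the alto flute sounds a perfect fourth below written, so E4 C4 E5 sounds B3 G3 B4.
Then write for English horn: it sounds a perfect fifth below written, so the part must be a perfect fifth above concert.
B3 → F#4
G3 → D4
B4 → F#5

F#4 D4 F#5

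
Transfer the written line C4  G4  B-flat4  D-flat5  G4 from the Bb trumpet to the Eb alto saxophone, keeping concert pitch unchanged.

First find concert pitch: the Bb trumpet sounds a major second below written, so C4 G4 B-flat4 D-flat5 G4 sounds Bb3 F4 Ab4 Cb5 F4.
Then write for Eb alto saxophone: it sounds a major sixth below written, so the part must be a major sixth above concert.
Bb3 → G4
F4 → D5
Ab4 → F5
Cb5 → Ab5
F4 → D5

G4 D5 F5 Ab5 D5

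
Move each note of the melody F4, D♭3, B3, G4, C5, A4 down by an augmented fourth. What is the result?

Cb4 Abb2 F3 Db4 Gb4 Eb4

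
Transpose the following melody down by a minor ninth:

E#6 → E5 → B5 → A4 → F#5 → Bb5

E#6 to D##5
E5 to D#4
B5 to A#4
A4 to G#3
F#5 to E#4
Bb5 to A4

D##5 D#4 A#4 G#3 E#4 A4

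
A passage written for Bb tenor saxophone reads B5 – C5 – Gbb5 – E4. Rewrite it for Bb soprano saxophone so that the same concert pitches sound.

First find concert pitch: the Bb tenor saxophone sounds a major ninth below written, so B5 C5 Gbb5 E4 sounds A4 Bb3 Fbb4 D3.
Then write for Bb soprano saxophone: it sounds a major second below written, so the part must be a major second above concert.
A4 → B4
Bb3 → C4
Fbb4 → Gbb4
D3 → E3

B4 C4 Gbb4 E3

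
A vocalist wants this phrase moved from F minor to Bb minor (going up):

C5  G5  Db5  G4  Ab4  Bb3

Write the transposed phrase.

F5 C6 Gb5 C5 Db5 Eb4

F minor to Bb minor up is a perfect fourth, so every note moves up by that interval.
C5 becomes F5
G5 becomes C6
Db5 becomes Gb5
G4 becomes C5
Ab4 becomes Db5
Bb3 becomes Eb4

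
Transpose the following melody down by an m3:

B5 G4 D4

B5 down a minor third is G#5.
A minor third down from G4 gives E4.
A minor third down from D4 gives B3.

G#5 E4 B3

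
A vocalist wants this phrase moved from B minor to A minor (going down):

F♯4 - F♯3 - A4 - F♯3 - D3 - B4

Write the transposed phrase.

E4 E3 G4 E3 C3 A4

From B down to A is a major second; apply that to each pitch.
F#4 -> E4
F#3 -> E3
A4 -> G4
F#3 -> E3
D3 -> C3
B4 -> A4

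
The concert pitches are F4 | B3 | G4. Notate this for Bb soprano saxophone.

G4 C#4 A4

The Bb soprano saxophone sounds a major second below written, so the written part must be a major second above concert — transpose each note up.
F4 becomes G4
B3 becomes C#4
G4 becomes A4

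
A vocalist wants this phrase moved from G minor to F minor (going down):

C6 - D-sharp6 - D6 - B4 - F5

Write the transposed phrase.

Bb5 C#6 C6 A4 Eb5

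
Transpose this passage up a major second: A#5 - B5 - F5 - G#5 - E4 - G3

B#5 C#6 G5 A#5 F#4 A3

A#5 up a major second is B#5.
B5: a second up reaches C, and 2 semitones makes it C#6.
A major second up from F5 gives G5.
A major second up from G#5 gives A#5.
E4 up a major second is F#4.
A major second up from G3 gives A3.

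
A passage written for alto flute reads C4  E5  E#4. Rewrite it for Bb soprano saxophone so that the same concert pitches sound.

First find concert pitch: the alto flute sounds a perfect fourth below written, so C4 E5 E#4 sounds G3 B4 B#3.
Then write for Bb soprano saxophone: it sounds a major second below written, so the part must be a major second above concert.
G3 → A3
B4 → C#5
B#3 → C##4

A3 C#5 C##4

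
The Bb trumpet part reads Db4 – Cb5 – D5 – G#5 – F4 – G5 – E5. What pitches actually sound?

The Bb trumpet sounds a major second below written, so transpose each written note down a major second.
Db4 -> Cb4
Cb5 -> Bbb4
D5 -> C5
G#5 -> F#5
F4 -> Eb4
G5 -> F5
E5 -> D5

Cb4 Bbb4 C5 F#5 Eb4 F5 D5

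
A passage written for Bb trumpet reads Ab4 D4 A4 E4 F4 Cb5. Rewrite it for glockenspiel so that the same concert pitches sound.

First find concert pitch: the Bb trumpet sounds a major second below written, so Ab4 D4 A4 E4 F4 Cb5 sounds Gb4 C4 G4 D4 Eb4 Bbb4.
Then write for glockenspiel: it sounds a perfect fifteenth above written, so the part must be a perfect fifteenth below concert.
Gb4 → Gb2
C4 → C2
G4 → G2
D4 → D2
Eb4 → Eb2
Bbb4 → Bbb2

Gb2 C2 G2 D2 Eb2 Bbb2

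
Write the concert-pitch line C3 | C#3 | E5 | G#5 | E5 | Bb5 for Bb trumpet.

Written C4 sounds as Bb3 on the Bb trumpet, so concert pitches are written a major second up.
C3 -> D3
C#3 -> D#3
E5 -> F#5
G#5 -> A#5
E5 -> F#5
Bb5 -> C6

D3 D#3 F#5 A#5 F#5 C6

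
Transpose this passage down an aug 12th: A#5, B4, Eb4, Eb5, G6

A#5 down an augmented twelfth is D4.
B4: a twelfth down reaches E, and 20 semitones makes it Eb3.
An augmented twelfth down from Eb4 gives Abb2.
Eb5 down an augmented twelfth is Abb3.
G6: a twelfth down reaches C, and 20 semitones makes it Cb5.

D4 Eb3 Abb2 Abb3 Cb5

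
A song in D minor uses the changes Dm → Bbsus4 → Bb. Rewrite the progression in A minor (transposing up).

D minor up to A minor is a perfect fifth; each chord root moves by that interval while the quality stays the same.
Dm: root D up a perfect fifth → A, giving Am.
Bbsus4: root Bb up a perfect fifth → F, giving Fsus4.
Bb: root Bb up a perfect fifth → F, giving F.

Am Fsus4 F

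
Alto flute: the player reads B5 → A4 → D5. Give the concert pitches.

F#5 E4 A4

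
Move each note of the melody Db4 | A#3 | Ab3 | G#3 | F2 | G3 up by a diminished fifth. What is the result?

Abb4 E4 Ebb4 D4 Cb3 Db4

Db4 → Abb4
A#3 → E4
Ab3 → Ebb4
G#3 → D4
F2 → Cb3
G3 → Db4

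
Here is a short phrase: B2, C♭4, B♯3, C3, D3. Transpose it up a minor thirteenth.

B2 to G4
Cb4 to Abb5
B#3 to G#5
C3 to Ab4
D3 to Bb4

G4 Abb5 G#5 Ab4 Bb4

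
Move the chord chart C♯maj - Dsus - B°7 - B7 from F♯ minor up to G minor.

Dmaj Ebsus C°7 C7

F♯ minor up to G minor is a minor second; each chord root moves by that interval while the quality stays the same.
C♯maj: root C♯ up a minor second → D, giving Dmaj.
Dsus: root D up a minor second → Eb, giving Ebsus.
B°7: root B up a minor second → C, giving C°7.
B7: root B up a minor second → C, giving C7.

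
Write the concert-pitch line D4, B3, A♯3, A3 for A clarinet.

Written C4 sounds as A3 on the A clarinet, so concert pitches are written a minor third up.
D4 → F4
B3 → D4
A#3 → C#4
A3 → C4

F4 D4 C#4 C4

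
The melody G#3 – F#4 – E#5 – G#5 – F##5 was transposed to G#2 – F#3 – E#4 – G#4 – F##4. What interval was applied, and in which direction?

down a perfect octave

From G#3 to G#2 is 8 letter names — an octave of some quality.
G#2 to G#3 is 12 semitones, which makes it a perfect octave; the second version is lower, so the direction is down.
Checking another pair — F##5 → F##4 — gives the same interval.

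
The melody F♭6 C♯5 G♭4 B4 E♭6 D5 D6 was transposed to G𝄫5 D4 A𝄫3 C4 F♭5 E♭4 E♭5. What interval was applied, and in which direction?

down a major seventh

From Fb6 to Gbb5 is 7 letter names — a seventh of some quality.
Gbb5 to Fb6 is 11 semitones, which makes it a major seventh; the second version is lower, so the direction is down.
Checking another pair — D6 → Eb5 — gives the same interval.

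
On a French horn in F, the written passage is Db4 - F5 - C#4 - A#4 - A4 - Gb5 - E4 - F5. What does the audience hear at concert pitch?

Written C4 on the French horn in F sounds as F3, a perfect fifth lower; apply that shift to every note.
Db4 to Gb3
F5 to Bb4
C#4 to F#3
A#4 to D#4
A4 to D4
Gb5 to Cb5
E4 to A3
F5 to Bb4

Gb3 Bb4 F#3 D#4 D4 Cb5 A3 Bb4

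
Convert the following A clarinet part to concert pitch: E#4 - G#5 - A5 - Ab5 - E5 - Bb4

C##4 E#5 F#5 F5 C#5 G4

The A clarinet sounds a minor third below written, so transpose each written note down a minor third.
E#4 to C##4
G#5 to E#5
A5 to F#5
Ab5 to F5
E5 to C#5
Bb4 to G4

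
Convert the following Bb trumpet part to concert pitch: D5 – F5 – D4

C5 Eb5 C4

Written C4 on the Bb trumpet sounds as Bb3, a major second lower; apply that shift to every note.
D5 → C5
F5 → Eb5
D4 → C4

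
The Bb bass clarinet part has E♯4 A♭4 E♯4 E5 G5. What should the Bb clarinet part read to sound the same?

First find concert pitch: the Bb bass clarinet sounds a major ninth below written, so E♯4 A♭4 E♯4 E5 G5 sounds D#3 Gb3 D#3 D4 F4.
Then write for Bb clarinet: it sounds a major second below written, so the part must be a major second above concert.
D#3 → E#3
Gb3 → Ab3
D#3 → E#3
D4 → E4
F4 → G4

E#3 Ab3 E#3 E4 G4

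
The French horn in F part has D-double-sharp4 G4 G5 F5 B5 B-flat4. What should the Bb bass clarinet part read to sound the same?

A##4 D5 D6 C6 F#6 F5

First find concert pitch: the French horn in F sounds a perfect fifth below written, so D-double-sharp4 G4 G5 F5 B5 B-flat4 sounds G##3 C4 C5 Bb4 E5 Eb4.
Then write for Bb bass clarinet: it sounds a major ninth below written, so the part must be a major ninth above concert.
G##3 → A##4
C4 → D5
C5 → D6
Bb4 → C6
E5 → F#6
Eb4 → F5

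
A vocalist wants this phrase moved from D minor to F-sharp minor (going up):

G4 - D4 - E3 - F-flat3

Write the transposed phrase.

B4 F#4 G#3 Ab3

From D up to F-sharp is a major third; apply that to each pitch.
G4 to B4
D4 to F#4
E3 to G#3
Fb3 to Ab3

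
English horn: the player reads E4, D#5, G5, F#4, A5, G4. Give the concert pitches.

A3 G#4 C5 B3 D5 C4

Written C4 on the English horn sounds as F3, a perfect fifth lower; apply that shift to every note.
E4 becomes A3
D#5 becomes G#4
G5 becomes C5
F#4 becomes B3
A5 becomes D5
G4 becomes C4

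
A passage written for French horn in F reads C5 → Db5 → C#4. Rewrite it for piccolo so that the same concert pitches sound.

F3 Gb3 F#2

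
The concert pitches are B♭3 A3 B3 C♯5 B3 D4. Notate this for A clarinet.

The A clarinet sounds a minor third below written, so the written part must be a minor third above concert — transpose each note up.
Bb3 -> Db4
A3 -> C4
B3 -> D4
C#5 -> E5
B3 -> D4
D4 -> F4

Db4 C4 D4 E5 D4 F4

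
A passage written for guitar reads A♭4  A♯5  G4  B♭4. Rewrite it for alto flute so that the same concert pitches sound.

Db4 D#5 C4 Eb4

First find concert pitch: the guitar sounds a perfect octave below written, so A♭4 A♯5 G4 B♭4 sounds Ab3 A#4 G3 Bb3.
Then write for alto flute: it sounds a perfect fourth below written, so the part must be a perfect fourth above concert.
Ab3 → Db4
A#4 → D#5
G3 → C4
Bb3 → Eb4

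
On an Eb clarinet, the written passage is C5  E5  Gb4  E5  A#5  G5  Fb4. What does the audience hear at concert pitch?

Eb5 G5 Bbb4 G5 C#6 Bb5 Abb4

Written C4 on the Eb clarinet sounds as Eb4, a minor third higher; apply that shift to every note.
C5 → Eb5
E5 → G5
Gb4 → Bbb4
E5 → G5
A#5 → C#6
G5 → Bb5
Fb4 → Abb4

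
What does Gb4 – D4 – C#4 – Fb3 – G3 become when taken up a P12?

Db6 A5 G#5 Cb5 D5

Gb4: a twelfth up reaches D, and 19 semitones makes it Db6.
D4: a twelfth up reaches A, and 19 semitones makes it A5.
A perfect twelfth up from C#4 gives G#5.
Fb3 up a perfect twelfth is Cb5.
G3: a twelfth up reaches D, and 19 semitones makes it D5.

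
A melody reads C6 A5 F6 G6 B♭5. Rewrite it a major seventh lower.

Db5 Bb4 Gb5 Ab5 Cb5

A major seventh down from C6 gives Db5.
A5: a seventh down reaches B, and 11 semitones makes it Bb4.
F6 down a major seventh is Gb5.
A major seventh down from G6 gives Ab5.
Bb5 down a major seventh is Cb5.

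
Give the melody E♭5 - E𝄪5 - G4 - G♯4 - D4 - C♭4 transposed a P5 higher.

Eb5 becomes Bb5
E##5 becomes B##5
G4 becomes D5
G#4 becomes D#5
D4 becomes A4
Cb4 becomes Gb4

Bb5 B##5 D5 D#5 A4 Gb4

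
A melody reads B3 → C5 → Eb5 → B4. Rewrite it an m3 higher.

B3 to D4
C5 to Eb5
Eb5 to Gb5
B4 to D5

D4 Eb5 Gb5 D5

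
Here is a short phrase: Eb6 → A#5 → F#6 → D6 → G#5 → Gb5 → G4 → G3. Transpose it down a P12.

Ab4 D#4 B4 G4 C#4 Cb4 C3 C2

Eb6 down a perfect twelfth is Ab4.
A#5: a twelfth down reaches D, and 19 semitones makes it D#4.
A perfect twelfth down from F#6 gives B4.
D6: a twelfth down reaches G, and 19 semitones makes it G4.
G#5 down a perfect twelfth is C#4.
Gb5: a twelfth down reaches C, and 19 semitones makes it Cb4.
G4 down a perfect twelfth is C3.
A perfect twelfth down from G3 gives C2.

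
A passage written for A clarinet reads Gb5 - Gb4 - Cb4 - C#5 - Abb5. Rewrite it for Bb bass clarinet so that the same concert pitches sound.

F6 F5 Bb4 B#5 Gb6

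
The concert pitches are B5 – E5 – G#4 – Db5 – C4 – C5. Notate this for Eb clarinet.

The Eb clarinet sounds a minor third above written, so the written part must be a minor third below concert — transpose each note down.
B5 to G#5
E5 to C#5
G#4 to E#4
Db5 to Bb4
C4 to A3
C5 to A4

G#5 C#5 E#4 Bb4 A3 A4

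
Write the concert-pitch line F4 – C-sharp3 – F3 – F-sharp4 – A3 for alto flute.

Bb4 F#3 Bb3 B4 D4

The alto flute sounds a perfect fourth below written, so the written part must be a perfect fourth above concert — transpose each note up.
F4 to Bb4
C#3 to F#3
F3 to Bb3
F#4 to B4
A3 to D4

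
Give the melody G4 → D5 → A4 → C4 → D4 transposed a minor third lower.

G4 -> E4
D5 -> B4
A4 -> F#4
C4 -> A3
D4 -> B3

E4 B4 F#4 A3 B3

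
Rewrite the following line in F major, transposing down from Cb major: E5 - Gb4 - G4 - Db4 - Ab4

Cb major to F major down is a diminished fifth, so every note moves down by that interval.
E5 gives A#4
Gb4 gives C4
G4 gives C#4
Db4 gives G3
Ab4 gives D4

A#4 C4 C#4 G3 D4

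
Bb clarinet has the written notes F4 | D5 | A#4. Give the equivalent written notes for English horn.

Bb4 G5 D#5

First find concert pitch: the Bb clarinet sounds a major second below written, so F4 D5 A#4 sounds Eb4 C5 G#4.
Then write for English horn: it sounds a perfect fifth below written, so the part must be a perfect fifth above concert.
Eb4 → Bb4
C5 → G5
G#4 → D#5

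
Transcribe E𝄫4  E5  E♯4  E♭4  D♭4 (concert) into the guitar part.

Ebb5 E6 E#5 Eb5 Db5

The guitar sounds a perfect octave below written, so the written part must be a perfect octave above concert — transpose each note up.
Ebb4 gives Ebb5
E5 gives E6
E#4 gives E#5
Eb4 gives Eb5
Db4 gives Db5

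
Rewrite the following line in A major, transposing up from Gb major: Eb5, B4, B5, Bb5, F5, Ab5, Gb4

Gb major to A major up is an augmented second, so every note moves up by that interval.
Eb5 -> F#5
B4 -> C##5
B5 -> C##6
Bb5 -> C#6
F5 -> G#5
Ab5 -> B5
Gb4 -> A4

F#5 C##5 C##6 C#6 G#5 B5 A4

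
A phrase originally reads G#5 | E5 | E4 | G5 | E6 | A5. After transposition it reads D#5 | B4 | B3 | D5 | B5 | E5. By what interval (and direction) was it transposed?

down a perfect fourth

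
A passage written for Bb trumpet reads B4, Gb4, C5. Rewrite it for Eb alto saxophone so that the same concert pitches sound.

First find concert pitch: the Bb trumpet sounds a major second below written, so B4 Gb4 C5 sounds A4 Fb4 Bb4.
Then write for Eb alto saxophone: it sounds a major sixth below written, so the part must be a major sixth above concert.
A4 → F#5
Fb4 → Db5
Bb4 → G5

F#5 Db5 G5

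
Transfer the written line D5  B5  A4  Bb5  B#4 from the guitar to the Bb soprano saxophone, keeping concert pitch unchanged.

E4 C#5 B3 C5 C##4

First find concert pitch: the guitar sounds a perfect octave below written, so D5 B5 A4 Bb5 B#4 sounds D4 B4 A3 Bb4 B#3.
Then write for Bb soprano saxophone: it sounds a major second below written, so the part must be a major second above concert.
D4 → E4
B4 → C#5
A3 → B3
Bb4 → C5
B#3 → C##4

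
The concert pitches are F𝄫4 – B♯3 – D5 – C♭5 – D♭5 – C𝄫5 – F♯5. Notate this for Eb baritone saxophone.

The Eb baritone saxophone sounds a major thirteenth below written, so the written part must be a major thirteenth above concert — transpose each note up.
Fbb4 becomes Dbb6
B#3 becomes G##5
D5 becomes B6
Cb5 becomes Ab6
Db5 becomes Bb6
Cbb5 becomes Abb6
F#5 becomes D#7

Dbb6 G##5 B6 Ab6 Bb6 Abb6 D#7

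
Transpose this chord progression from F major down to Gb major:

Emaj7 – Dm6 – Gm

Fmaj7 Ebm6 Abm

F major down to Gb major is a major seventh; each chord root moves by that interval while the quality stays the same.
Emaj7: root E down a major seventh → F, giving Fmaj7.
Dm6: root D down a major seventh → Eb, giving Ebm6.
Gm: root G down a major seventh → Ab, giving Abm.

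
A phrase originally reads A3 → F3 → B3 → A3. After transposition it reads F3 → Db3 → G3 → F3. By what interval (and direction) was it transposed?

down a major third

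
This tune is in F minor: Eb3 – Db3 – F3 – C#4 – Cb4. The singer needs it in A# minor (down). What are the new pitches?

G#2 F#2 A#2 E##3 E3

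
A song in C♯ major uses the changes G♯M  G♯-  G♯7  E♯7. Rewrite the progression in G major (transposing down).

DM D- D7 B7

C♯ major down to G major is an augmented fourth; each chord root moves by that interval while the quality stays the same.
G♯M: root G♯ down an augmented fourth → D, giving DM.
G♯-: root G♯ down an augmented fourth → D, giving D-.
G♯7: root G♯ down an augmented fourth → D, giving D7.
E♯7: root E♯ down an augmented fourth → B, giving B7.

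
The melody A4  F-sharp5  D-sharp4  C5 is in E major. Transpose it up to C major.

E major to C major up is a minor sixth, so every note moves up by that interval.
A4 gives F5
F#5 gives D6
D#4 gives B4
C5 gives Ab5

F5 D6 B4 Ab5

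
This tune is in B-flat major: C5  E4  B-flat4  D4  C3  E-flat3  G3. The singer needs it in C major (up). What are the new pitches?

B-flat major to C major up is a major second, so every note moves up by that interval.
C5 to D5
E4 to F#4
Bb4 to C5
D4 to E4
C3 to D3
Eb3 to F3
G3 to A3

D5 F#4 C5 E4 D3 F3 A3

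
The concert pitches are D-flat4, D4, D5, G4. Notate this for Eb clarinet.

The Eb clarinet sounds a minor third above written, so the written part must be a minor third below concert — transpose each note down.
Db4 becomes Bb3
D4 becomes B3
D5 becomes B4
G4 becomes E4

Bb3 B3 B4 E4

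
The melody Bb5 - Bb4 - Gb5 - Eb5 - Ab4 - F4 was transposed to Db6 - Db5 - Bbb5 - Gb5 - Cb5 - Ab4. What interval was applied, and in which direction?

Take the first pair: Bb5 → Db6. B to D spans 3 letter names, so the interval is some kind of third.
Bb5 to Db6 is 3 semitones, which makes it a minor third; the second version is higher, so the direction is up.
Checking another pair — F4 → Ab4 — gives the same interval.

up a minor third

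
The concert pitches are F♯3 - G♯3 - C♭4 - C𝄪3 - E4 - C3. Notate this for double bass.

F#4 G#4 Cb5 C##4 E5 C4

The double bass sounds a perfect octave below written, so the written part must be a perfect octave above concert — transpose each note up.
F#3 → F#4
G#3 → G#4
Cb4 → Cb5
C##3 → C##4
E4 → E5
C3 → C4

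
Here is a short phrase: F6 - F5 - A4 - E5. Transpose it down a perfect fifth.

Bb5 Bb4 D4 A4

F6 down a perfect fifth is Bb5.
F5 down a perfect fifth is Bb4.
A4 down a perfect fifth is D4.
E5 down a perfect fifth is A4.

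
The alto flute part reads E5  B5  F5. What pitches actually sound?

B4 F#5 C5

Written C4 on the alto flute sounds as G3, a perfect fourth lower; apply that shift to every note.
E5 gives B4
B5 gives F#5
F5 gives C5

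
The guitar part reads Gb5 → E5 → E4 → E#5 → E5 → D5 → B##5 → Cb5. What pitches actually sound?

Gb4 E4 E3 E#4 E4 D4 B##4 Cb4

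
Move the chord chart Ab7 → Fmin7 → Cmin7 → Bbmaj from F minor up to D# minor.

F minor up to D# minor is an augmented sixth; each chord root moves by that interval while the quality stays the same.
Ab7: root Ab up an augmented sixth → F#, giving F#7.
Fmin7: root F up an augmented sixth → D#, giving D#min7.
Cmin7: root C up an augmented sixth → A#, giving A#min7.
Bbmaj: root Bb up an augmented sixth → G#, giving G#maj.

F#7 D#min7 A#min7 G#maj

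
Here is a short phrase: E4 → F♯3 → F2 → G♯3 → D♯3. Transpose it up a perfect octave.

A perfect octave up from E4 gives E5.
F#3: an octave up reaches F, and 12 semitones makes it F#4.
F2 up a perfect octave is F3.
G#3: an octave up reaches G, and 12 semitones makes it G#4.
D#3 up a perfect octave is D#4.

E5 F#4 F3 G#4 D#4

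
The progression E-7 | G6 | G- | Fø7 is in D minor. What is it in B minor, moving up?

C#-7 E6 E- Dø7

D minor up to B minor is a major sixth; each chord root moves by that interval while the quality stays the same.
E-7: root E up a major sixth → C#, giving C#-7.
G6: root G up a major sixth → E, giving E6.
G-: root G up a major sixth → E, giving E-.
Fø7: root F up a major sixth → D, giving Dø7.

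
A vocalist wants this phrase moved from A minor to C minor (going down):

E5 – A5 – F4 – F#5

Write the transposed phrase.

G4 C5 Ab3 A4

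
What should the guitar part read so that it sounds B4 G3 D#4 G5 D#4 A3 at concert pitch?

B5 G4 D#5 G6 D#5 A4

The guitar sounds a perfect octave below written, so the written part must be a perfect octave above concert — transpose each note up.
B4 gives B5
G3 gives G4
D#4 gives D#5
G5 gives G6
D#4 gives D#5
A3 gives A4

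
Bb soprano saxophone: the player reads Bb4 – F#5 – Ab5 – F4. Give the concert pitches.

Ab4 E5 Gb5 Eb4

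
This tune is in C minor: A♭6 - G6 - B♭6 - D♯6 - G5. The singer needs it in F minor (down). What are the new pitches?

Db6 C6 Eb6 G#5 C5

From C down to F is a perfect fifth; apply that to each pitch.
Ab6 to Db6
G6 to C6
Bb6 to Eb6
D#6 to G#5
G5 to C5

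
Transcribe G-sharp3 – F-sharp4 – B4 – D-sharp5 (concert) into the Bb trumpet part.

A#3 G#4 C#5 E#5

Written C4 sounds as Bb3 on the Bb trumpet, so concert pitches are written a major second up.
G#3 gives A#3
F#4 gives G#4
B4 gives C#5
D#5 gives E#5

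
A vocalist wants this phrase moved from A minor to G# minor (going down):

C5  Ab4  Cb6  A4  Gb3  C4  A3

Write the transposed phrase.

B4 G4 Bb5 G#4 F3 B3 G#3

From A down to G# is a minor second; apply that to each pitch.
C5 becomes B4
Ab4 becomes G4
Cb6 becomes Bb5
A4 becomes G#4
Gb3 becomes F3
C4 becomes B3
A3 becomes G#3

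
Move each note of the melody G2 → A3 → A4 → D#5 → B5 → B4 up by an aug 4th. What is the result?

G2: a fourth up reaches C, and 6 semitones makes it C#3.
A3: a fourth up reaches D, and 6 semitones makes it D#4.
A4 up an augmented fourth is D#5.
An augmented fourth up from D#5 gives G##5.
B5: a fourth up reaches E, and 6 semitones makes it E#6.
B4: a fourth up reaches E, and 6 semitones makes it E#5.

C#3 D#4 D#5 G##5 E#6 E#5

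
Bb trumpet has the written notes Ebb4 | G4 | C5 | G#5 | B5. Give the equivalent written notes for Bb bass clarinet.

Ebb5 G5 C6 G#6 B6

First find concert pitch: the Bb trumpet sounds a major second below written, so Ebb4 G4 C5 G#5 B5 sounds Dbb4 F4 Bb4 F#5 A5.
Then write for Bb bass clarinet: it sounds a major ninth below written, so the part must be a major ninth above concert.
Dbb4 → Ebb5
F4 → G5
Bb4 → C6
F#5 → G#6
A5 → B6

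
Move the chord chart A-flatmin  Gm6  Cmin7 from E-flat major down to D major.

E-flat major down to D major is a minor second; each chord root moves by that interval while the quality stays the same.
A-flatmin: root A-flat down a minor second → G, giving Gmin.
Gm6: root G down a minor second → F#, giving F#m6.
Cmin7: root C down a minor second → B, giving Bmin7.

Gmin F#m6 Bmin7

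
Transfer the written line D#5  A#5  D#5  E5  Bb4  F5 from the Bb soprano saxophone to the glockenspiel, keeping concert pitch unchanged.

C#3 G#3 C#3 D3 Ab2 Eb3

First find concert pitch: the Bb soprano saxophone sounds a major second below written, so D#5 A#5 D#5 E5 Bb4 F5 sounds C#5 G#5 C#5 D5 Ab4 Eb5.
Then write for glockenspiel: it sounds a perfect fifteenth above written, so the part must be a perfect fifteenth below concert.
C#5 → C#3
G#5 → G#3
C#5 → C#3
D5 → D3
Ab4 → Ab2
Eb5 → Eb3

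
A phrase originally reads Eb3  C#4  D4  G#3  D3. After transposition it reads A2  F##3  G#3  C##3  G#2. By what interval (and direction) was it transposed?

down a diminished fifth

From Eb3 to A2 is 5 letter names — a fifth of some quality.
A2 to Eb3 is 6 semitones, which makes it a diminished fifth; the second version is lower, so the direction is down.
Checking another pair — D3 → G#2 — gives the same interval.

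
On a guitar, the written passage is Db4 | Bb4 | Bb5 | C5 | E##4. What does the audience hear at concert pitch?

The guitar sounds a perfect octave below written, so transpose each written note down a perfect octave.
Db4 becomes Db3
Bb4 becomes Bb3
Bb5 becomes Bb4
C5 becomes C4
E##4 becomes E##3

Db3 Bb3 Bb4 C4 E##3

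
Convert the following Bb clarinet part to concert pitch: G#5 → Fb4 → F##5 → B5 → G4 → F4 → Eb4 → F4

F#5 Ebb4 E#5 A5 F4 Eb4 Db4 Eb4

Written C4 on the Bb clarinet sounds as Bb3, a major second lower; apply that shift to every note.
G#5 to F#5
Fb4 to Ebb4
F##5 to E#5
B5 to A5
G4 to F4
F4 to Eb4
Eb4 to Db4
F4 to Eb4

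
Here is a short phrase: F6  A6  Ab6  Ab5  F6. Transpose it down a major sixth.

F6: a sixth down reaches A, and 9 semitones makes it Ab5.
A major sixth down from A6 gives C6.
A major sixth down from Ab6 gives Cb6.
A major sixth down from Ab5 gives Cb5.
F6: a sixth down reaches A, and 9 semitones makes it Ab5.

Ab5 C6 Cb6 Cb5 Ab5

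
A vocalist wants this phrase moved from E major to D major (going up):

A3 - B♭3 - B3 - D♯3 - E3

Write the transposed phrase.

G4 Ab4 A4 C#4 D4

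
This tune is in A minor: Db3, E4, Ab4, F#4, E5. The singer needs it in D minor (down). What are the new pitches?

Gb2 A3 Db4 B3 A4

From A down to D is a perfect fifth; apply that to each pitch.
Db3 becomes Gb2
E4 becomes A3
Ab4 becomes Db4
F#4 becomes B3
E5 becomes A4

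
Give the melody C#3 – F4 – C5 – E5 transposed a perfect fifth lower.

F#2 Bb3 F4 A4

A perfect fifth down from C#3 gives F#2.
F4: a fifth down reaches B, and 7 semitones makes it Bb3.
C5 down a perfect fifth is F4.
E5 down a perfect fifth is A4.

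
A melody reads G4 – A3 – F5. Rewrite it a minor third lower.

E4 F#3 D5

G4 → E4
A3 → F#3
F5 → D5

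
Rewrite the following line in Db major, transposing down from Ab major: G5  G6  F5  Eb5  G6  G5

C5 C6 Bb4 Ab4 C6 C5

From Ab down to Db is a perfect fifth; apply that to each pitch.
G5 to C5
G6 to C6
F5 to Bb4
Eb5 to Ab4
G6 to C6
G5 to C5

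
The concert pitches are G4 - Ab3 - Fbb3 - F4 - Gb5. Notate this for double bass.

Written C4 sounds as C3 on the double bass, so concert pitches are written a perfect octave up.
G4 → G5
Ab3 → Ab4
Fbb3 → Fbb4
F4 → F5
Gb5 → Gb6

G5 Ab4 Fbb4 F5 Gb6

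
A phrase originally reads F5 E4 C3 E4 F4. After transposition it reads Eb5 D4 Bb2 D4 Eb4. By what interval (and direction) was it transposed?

down a major second

Take the first pair: F5 → Eb5. F to E spans 2 letter names, so the interval is some kind of second.
Eb5 to F5 is 2 semitones, which makes it a major second; the second version is lower, so the direction is down.
Checking another pair — F4 → Eb4 — gives the same interval.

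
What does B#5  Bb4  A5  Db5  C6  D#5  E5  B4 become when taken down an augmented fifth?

E5 Ebb4 Db5 Gbb4 Fb5 G4 Ab4 Eb4

B#5: a fifth down reaches E, and 8 semitones makes it E5.
Bb4: a fifth down reaches E, and 8 semitones makes it Ebb4.
An augmented fifth down from A5 gives Db5.
An augmented fifth down from Db5 gives Gbb4.
C6 down an augmented fifth is Fb5.
D#5: a fifth down reaches G, and 8 semitones makes it G4.
E5 down an augmented fifth is Ab4.
B4 down an augmented fifth is Eb4.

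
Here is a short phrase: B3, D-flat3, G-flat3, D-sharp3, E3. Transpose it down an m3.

G#3 Bb2 Eb3 B#2 C#3

B3: a third down reaches G, and 3 semitones makes it G#3.
Db3 down a minor third is Bb2.
Gb3: a third down reaches E, and 3 semitones makes it Eb3.
D#3 down a minor third is B#2.
A minor third down from E3 gives C#3.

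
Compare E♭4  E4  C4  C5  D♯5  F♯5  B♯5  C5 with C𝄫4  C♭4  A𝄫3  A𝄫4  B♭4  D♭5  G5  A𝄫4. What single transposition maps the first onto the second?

down an augmented third

Take the first pair: Eb4 → Cbb4. E to C spans 3 letter names, so the interval is some kind of third.
Cbb4 to Eb4 is 5 semitones, which makes it an augmented third; the second version is lower, so the direction is down.
Checking another pair — C5 → Abb4 — gives the same interval.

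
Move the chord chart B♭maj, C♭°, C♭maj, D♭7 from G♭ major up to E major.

G♭ major up to E major is an augmented sixth; each chord root moves by that interval while the quality stays the same.
B♭maj: root B♭ up an augmented sixth → G#, giving G#maj.
C♭°: root C♭ up an augmented sixth → A, giving A°.
C♭maj: root C♭ up an augmented sixth → A, giving Amaj.
D♭7: root D♭ up an augmented sixth → B, giving B7.

G#maj A° Amaj B7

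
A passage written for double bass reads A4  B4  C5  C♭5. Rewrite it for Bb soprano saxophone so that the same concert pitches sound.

First find concert pitch: the double bass sounds a perfect octave below written, so A4 B4 C5 C♭5 sounds A3 B3 C4 Cb4.
Then write for Bb soprano saxophone: it sounds a major second below written, so the part must be a major second above concert.
A3 → B3
B3 → C#4
C4 → D4
Cb4 → Db4

B3 C#4 D4 Db4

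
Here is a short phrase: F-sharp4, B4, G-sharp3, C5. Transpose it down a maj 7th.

F#4 down a major seventh is G3.
B4: a seventh down reaches C, and 11 semitones makes it C4.
G#3: a seventh down reaches A, and 11 semitones makes it A2.
C5 down a major seventh is Db4.

G3 C4 A2 Db4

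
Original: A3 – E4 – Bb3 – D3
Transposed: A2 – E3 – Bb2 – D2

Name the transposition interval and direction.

down a perfect octave

From A3 to A2 is 8 letter names — an octave of some quality.
A2 to A3 is 12 semitones, which makes it a perfect octave; the second version is lower, so the direction is down.
Checking another pair — D3 → D2 — gives the same interval.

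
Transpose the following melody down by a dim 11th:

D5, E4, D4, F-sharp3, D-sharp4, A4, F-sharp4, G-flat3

A#3 B#2 A#2 C##2 A##2 E#3 C##3 D2

D5 becomes A#3
E4 becomes B#2
D4 becomes A#2
F#3 becomes C##2
D#4 becomes A##2
A4 becomes E#3
F#4 becomes C##3
Gb3 becomes D2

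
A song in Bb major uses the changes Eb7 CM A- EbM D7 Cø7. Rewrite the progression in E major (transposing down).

A7 F#M D#- AM G#7 F#ø7

Bb major down to E major is a diminished fifth; each chord root moves by that interval while the quality stays the same.
Eb7: root Eb down a diminished fifth → A, giving A7.
CM: root C down a diminished fifth → F#, giving F#M.
A-: root A down a diminished fifth → D#, giving D#-.
EbM: root Eb down a diminished fifth → A, giving AM.
D7: root D down a diminished fifth → G#, giving G#7.
Cø7: root C down a diminished fifth → F#, giving F#ø7.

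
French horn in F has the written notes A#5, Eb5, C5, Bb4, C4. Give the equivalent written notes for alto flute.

G#5 Db5 Bb4 Ab4 Bb3

First find concert pitch: the French horn in F sounds a perfect fifth below written, so A#5 Eb5 C5 Bb4 C4 sounds D#5 Ab4 F4 Eb4 F3.
Then write for alto flute: it sounds a perfect fourth below written, so the part must be a perfect fourth above concert.
D#5 → G#5
Ab4 → Db5
F4 → Bb4
Eb4 → Ab4
F3 → Bb3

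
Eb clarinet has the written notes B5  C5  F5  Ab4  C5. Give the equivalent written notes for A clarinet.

F6 Gb5 Cb6 Ebb5 Gb5

First find concert pitch: the Eb clarinet sounds a minor third above written, so B5 C5 F5 Ab4 C5 sounds D6 Eb5 Ab5 Cb5 Eb5.
Then write for A clarinet: it sounds a minor third below written, so the part must be a minor third above concert.
D6 → F6
Eb5 → Gb5
Ab5 → Cb6
Cb5 → Ebb5
Eb5 → Gb5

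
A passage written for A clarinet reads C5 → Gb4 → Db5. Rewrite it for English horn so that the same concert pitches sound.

First find concert pitch: the A clarinet sounds a minor third below written, so C5 Gb4 Db5 sounds A4 Eb4 Bb4.
Then write for English horn: it sounds a perfect fifth below written, so the part must be a perfect fifth above concert.
A4 → E5
Eb4 → Bb4
Bb4 → F5

E5 Bb4 F5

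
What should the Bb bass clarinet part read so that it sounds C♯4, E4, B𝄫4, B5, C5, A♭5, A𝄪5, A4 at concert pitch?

The Bb bass clarinet sounds a major ninth below written, so the written part must be a major ninth above concert — transpose each note up.
C#4 gives D#5
E4 gives F#5
Bbb4 gives Cb6
B5 gives C#7
C5 gives D6
Ab5 gives Bb6
A##5 gives B##6
A4 gives B5

D#5 F#5 Cb6 C#7 D6 Bb6 B##6 B5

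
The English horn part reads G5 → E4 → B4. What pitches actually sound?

C5 A3 E4

Written C4 on the English horn sounds as F3, a perfect fifth lower; apply that shift to every note.
G5 becomes C5
E4 becomes A3
B4 becomes E4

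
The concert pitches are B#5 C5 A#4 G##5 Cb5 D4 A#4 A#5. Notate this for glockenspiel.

The glockenspiel sounds a perfect fifteenth above written, so the written part must be a perfect fifteenth below concert — transpose each note down.
B#5 to B#3
C5 to C3
A#4 to A#2
G##5 to G##3
Cb5 to Cb3
D4 to D2
A#4 to A#2
A#5 to A#3

B#3 C3 A#2 G##3 Cb3 D2 A#2 A#3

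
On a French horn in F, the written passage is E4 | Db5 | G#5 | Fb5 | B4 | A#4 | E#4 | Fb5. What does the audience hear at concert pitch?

Written C4 on the French horn in F sounds as F3, a perfect fifth lower; apply that shift to every note.
E4 gives A3
Db5 gives Gb4
G#5 gives C#5
Fb5 gives Bbb4
B4 gives E4
A#4 gives D#4
E#4 gives A#3
Fb5 gives Bbb4

A3 Gb4 C#5 Bbb4 E4 D#4 A#3 Bbb4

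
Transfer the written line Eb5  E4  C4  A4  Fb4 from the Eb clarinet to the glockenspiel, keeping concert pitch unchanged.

First find concert pitch: the Eb clarinet sounds a minor third above written, so Eb5 E4 C4 A4 Fb4 sounds Gb5 G4 Eb4 C5 Abb4.
Then write for glockenspiel: it sounds a perfect fifteenth above written, so the part must be a perfect fifteenth below concert.
Gb5 → Gb3
G4 → G2
Eb4 → Eb2
C5 → C3
Abb4 → Abb2

Gb3 G2 Eb2 C3 Abb2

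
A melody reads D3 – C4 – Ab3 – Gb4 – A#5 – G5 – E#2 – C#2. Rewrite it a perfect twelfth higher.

A4 G5 Eb5 Db6 E#7 D7 B#3 G#3

D3: a twelfth up reaches A, and 19 semitones makes it A4.
A perfect twelfth up from C4 gives G5.
Ab3: a twelfth up reaches E, and 19 semitones makes it Eb5.
Gb4: a twelfth up reaches D, and 19 semitones makes it Db6.
A#5: a twelfth up reaches E, and 19 semitones makes it E#7.
A perfect twelfth up from G5 gives D7.
E#2 up a perfect twelfth is B#3.
C#2: a twelfth up reaches G, and 19 semitones makes it G#3.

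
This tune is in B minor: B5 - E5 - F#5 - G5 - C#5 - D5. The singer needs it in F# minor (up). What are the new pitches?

B minor to F# minor up is a perfect fifth, so every note moves up by that interval.
B5 to F#6
E5 to B5
F#5 to C#6
G5 to D6
C#5 to G#5
D5 to A5

F#6 B5 C#6 D6 G#5 A5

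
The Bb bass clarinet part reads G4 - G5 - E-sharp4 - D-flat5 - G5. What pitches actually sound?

F3 F4 D#3 Cb4 F4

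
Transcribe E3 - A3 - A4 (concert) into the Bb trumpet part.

F#3 B3 B4

Written C4 sounds as Bb3 on the Bb trumpet, so concert pitches are written a major second up.
E3 -> F#3
A3 -> B3
A4 -> B4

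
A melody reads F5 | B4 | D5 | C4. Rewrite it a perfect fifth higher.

C6 F#5 A5 G4

F5 up a perfect fifth is C6.
B4: a fifth up reaches F, and 7 semitones makes it F#5.
D5: a fifth up reaches A, and 7 semitones makes it A5.
C4 up a perfect fifth is G4.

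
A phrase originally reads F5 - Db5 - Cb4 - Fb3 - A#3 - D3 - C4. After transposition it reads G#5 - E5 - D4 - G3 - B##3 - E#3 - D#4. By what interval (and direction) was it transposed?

up an augmented second

From F5 to G#5 is 2 letter names — a second of some quality.
F5 to G#5 is 3 semitones, which makes it an augmented second; the second version is higher, so the direction is up.
Checking another pair — C4 → D#4 — gives the same interval.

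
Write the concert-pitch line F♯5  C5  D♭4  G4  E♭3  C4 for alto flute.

B5 F5 Gb4 C5 Ab3 F4

The alto flute sounds a perfect fourth below written, so the written part must be a perfect fourth above concert — transpose each note up.
F#5 -> B5
C5 -> F5
Db4 -> Gb4
G4 -> C5
Eb3 -> Ab3
C4 -> F4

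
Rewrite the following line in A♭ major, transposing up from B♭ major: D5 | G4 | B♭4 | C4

C6 F5 Ab5 Bb4

B♭ major to A♭ major up is a minor seventh, so every note moves up by that interval.
D5 becomes C6
G4 becomes F5
Bb4 becomes Ab5
C4 becomes Bb4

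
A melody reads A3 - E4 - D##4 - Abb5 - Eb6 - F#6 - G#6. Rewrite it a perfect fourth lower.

A3 gives E3
E4 gives B3
D##4 gives A##3
Abb5 gives Ebb5
Eb6 gives Bb5
F#6 gives C#6
G#6 gives D#6

E3 B3 A##3 Ebb5 Bb5 C#6 D#6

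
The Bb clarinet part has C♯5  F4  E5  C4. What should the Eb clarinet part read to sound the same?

G#4 C4 B4 G3

First find concert pitch: the Bb clarinet sounds a major second below written, so C♯5 F4 E5 C4 sounds B4 Eb4 D5 Bb3.
Then write for Eb clarinet: it sounds a minor third above written, so the part must be a minor third below concert.
B4 → G#4
Eb4 → C4
D5 → B4
Bb3 → G3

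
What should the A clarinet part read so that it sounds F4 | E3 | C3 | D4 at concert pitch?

Ab4 G3 Eb3 F4

Written C4 sounds as A3 on the A clarinet, so concert pitches are written a minor third up.
F4 becomes Ab4
E3 becomes G3
C3 becomes Eb3
D4 becomes F4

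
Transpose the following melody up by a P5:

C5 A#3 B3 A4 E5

G5 E#4 F#4 E5 B5

C5 -> G5
A#3 -> E#4
B3 -> F#4
A4 -> E5
E5 -> B5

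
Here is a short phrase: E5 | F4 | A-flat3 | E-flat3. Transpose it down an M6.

G4 Ab3 Cb3 Gb2

E5 down a major sixth is G4.
A major sixth down from F4 gives Ab3.
Ab3 down a major sixth is Cb3.
Eb3: a sixth down reaches G, and 9 semitones makes it Gb2.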